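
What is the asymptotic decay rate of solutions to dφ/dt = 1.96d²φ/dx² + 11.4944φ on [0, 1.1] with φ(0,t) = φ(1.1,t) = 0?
Eigenvalues: λₙ = 1.96n²π²/1.1² - 11.4944.
First three modes:
  n=1: λ₁ = 1.96π²/1.1² - 11.4944 ≈ 4.493
  n=2: λ₂ = 7.84π²/1.1² - 11.4944 ≈ 52.454
  n=3: λ₃ = 17.64π²/1.1² - 11.4944 ≈ 132.39
Since 1.96π²/1.1² ≈ 15.987 > 11.4944, all λₙ > 0.
The n=1 mode decays slowest → dominates as t → ∞.
Asymptotic: φ ~ c₁ sin(πx/1.1) e^{-λ₁t} with decay rate λ₁ ≈ 4.493.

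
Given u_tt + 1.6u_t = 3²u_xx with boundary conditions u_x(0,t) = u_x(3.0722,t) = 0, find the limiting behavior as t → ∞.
u → constant (steady state). Damping (γ=1.6) dissipates the nonconstant modes; with Neumann BCs the spatial average obeys M''+γM'=0 and tends to a finite limit.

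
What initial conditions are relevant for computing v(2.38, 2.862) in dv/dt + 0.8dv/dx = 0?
A single point: x = 0.0904. The characteristic through (2.38, 2.862) is x - 0.8t = const, so x = 2.38 - 0.8·2.862 = 0.0904.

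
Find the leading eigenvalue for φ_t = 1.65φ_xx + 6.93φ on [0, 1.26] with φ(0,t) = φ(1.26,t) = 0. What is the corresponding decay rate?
Eigenvalues: λₙ = 1.65n²π²/1.26² - 6.93.
First three modes:
  n=1: λ₁ = 1.65π²/1.26² - 6.93 ≈ 3.328
  n=2: λ₂ = 6.6π²/1.26² - 6.93 ≈ 34.1
  n=3: λ₃ = 14.85π²/1.26² - 6.93 ≈ 85.388
Since 1.65π²/1.26² ≈ 10.258 > 6.93, all λₙ > 0.
The n=1 mode decays slowest → dominates as t → ∞.
Asymptotic: φ ~ c₁ sin(πx/1.26) e^{-λ₁t} with decay rate λ₁ ≈ 3.328.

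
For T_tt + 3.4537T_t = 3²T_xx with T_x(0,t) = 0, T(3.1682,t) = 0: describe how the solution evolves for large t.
T → 0. Damping (γ=3.4537) dissipates energy; oscillations decay exponentially.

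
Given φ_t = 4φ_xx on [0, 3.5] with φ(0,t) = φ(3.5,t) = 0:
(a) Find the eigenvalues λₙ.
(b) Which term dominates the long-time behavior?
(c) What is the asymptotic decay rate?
Eigenvalues: λₙ = 4n²π²/3.5².
First three modes:
  n=1: λ₁ = 4π²/3.5² ≈ 3.223
  n=2: λ₂ = 16π²/3.5² ≈ 12.891 (4× faster decay)
  n=3: λ₃ = 36π²/3.5² ≈ 29.005 (9× faster decay)
As t → ∞, higher modes decay exponentially faster. The n=1 mode dominates: φ ~ c₁ sin(πx/3.5) e^{-λ₁t}.
Decay rate: λ₁ = 4π²/3.5² ≈ 3.223.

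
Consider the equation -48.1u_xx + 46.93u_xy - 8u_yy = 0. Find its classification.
Hyperbolic. (A = -48.1, B = 46.93, C = -8 gives B² - 4AC = 663.2249.)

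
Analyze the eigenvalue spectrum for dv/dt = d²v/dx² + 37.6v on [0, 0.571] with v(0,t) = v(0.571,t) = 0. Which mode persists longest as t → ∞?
Eigenvalues: λₙ = n²π²/0.571² - 37.6.
First three modes:
  n=1: λ₁ = π²/0.571² - 37.6 ≈ -7.329
  n=2: λ₂ = 4π²/0.571² - 37.6 ≈ 83.484
  n=3: λ₃ = 9π²/0.571² - 37.6 ≈ 234.839
Since π²/0.571² ≈ 30.271 < 37.6, λ₁ < 0.
The n=1 mode grows fastest (−λₙ is largest for n=1) → dominates.
Asymptotic: v ~ c₁ sin(πx/0.571) e^{7.329t} (exponential growth at rate −λ₁ ≈ 7.329).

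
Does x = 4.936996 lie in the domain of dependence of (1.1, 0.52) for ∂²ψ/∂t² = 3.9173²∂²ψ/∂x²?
No. The domain of dependence is [-0.936996, 3.136996], and 4.936996 is outside this interval.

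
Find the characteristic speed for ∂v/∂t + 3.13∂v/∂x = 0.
Speed = 3.13. Information travels along x - 3.13t = const (rightward).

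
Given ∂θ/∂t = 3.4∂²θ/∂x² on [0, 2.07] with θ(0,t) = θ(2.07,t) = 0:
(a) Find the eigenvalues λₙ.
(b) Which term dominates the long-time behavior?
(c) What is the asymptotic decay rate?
Eigenvalues: λₙ = 3.4n²π²/2.07².
First three modes:
  n=1: λ₁ = 3.4π²/2.07² ≈ 7.831
  n=2: λ₂ = 13.6π²/2.07² ≈ 31.325 (4× faster decay)
  n=3: λ₃ = 30.6π²/2.07² ≈ 70.482 (9× faster decay)
As t → ∞, higher modes decay exponentially faster. The n=1 mode dominates: θ ~ c₁ sin(πx/2.07) e^{-λ₁t}.
Decay rate: λ₁ = 3.4π²/2.07² ≈ 7.831.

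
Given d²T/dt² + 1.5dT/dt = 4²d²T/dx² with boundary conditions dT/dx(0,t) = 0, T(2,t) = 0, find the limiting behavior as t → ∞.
T → 0. Damping (γ=1.5) dissipates energy; oscillations decay exponentially.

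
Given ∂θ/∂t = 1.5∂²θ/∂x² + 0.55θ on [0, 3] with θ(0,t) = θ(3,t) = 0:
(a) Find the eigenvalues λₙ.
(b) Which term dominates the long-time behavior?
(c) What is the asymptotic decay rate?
Eigenvalues: λₙ = 1.5n²π²/3² - 0.55.
First three modes:
  n=1: λ₁ = 1.5π²/3² - 0.55 ≈ 1.095
  n=2: λ₂ = 6π²/3² - 0.55 ≈ 6.03
  n=3: λ₃ = 13.5π²/3² - 0.55 ≈ 14.254
Since 1.5π²/3² ≈ 1.645 > 0.55, all λₙ > 0.
The n=1 mode decays slowest → dominates as t → ∞.
Asymptotic: θ ~ c₁ sin(πx/3) e^{-λ₁t} with decay rate λ₁ ≈ 1.095.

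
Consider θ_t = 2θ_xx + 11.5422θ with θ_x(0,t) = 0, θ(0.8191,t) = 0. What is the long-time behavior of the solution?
As t → ∞, θ grows unboundedly. Reaction dominates diffusion (r=11.5422 > κπ²/(4L²)≈7.36); solution grows exponentially.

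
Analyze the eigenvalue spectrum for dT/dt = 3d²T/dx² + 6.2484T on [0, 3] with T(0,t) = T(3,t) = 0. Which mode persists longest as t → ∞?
Eigenvalues: λₙ = 3n²π²/3² - 6.2484.
First three modes:
  n=1: λ₁ = 3π²/3² - 6.2484 ≈ -2.959
  n=2: λ₂ = 12π²/3² - 6.2484 ≈ 6.911
  n=3: λ₃ = 27π²/3² - 6.2484 ≈ 23.36
Since 3π²/3² ≈ 3.29 < 6.2484, λ₁ < 0.
The n=1 mode grows fastest (−λₙ is largest for n=1) → dominates.
Asymptotic: T ~ c₁ sin(πx/3) e^{2.959t} (exponential growth at rate −λ₁ ≈ 2.959).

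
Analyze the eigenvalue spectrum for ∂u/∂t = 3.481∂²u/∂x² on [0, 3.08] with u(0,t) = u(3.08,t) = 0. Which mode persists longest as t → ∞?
Eigenvalues: λₙ = 3.481n²π²/3.08².
First three modes:
  n=1: λ₁ = 3.481π²/3.08² ≈ 3.622
  n=2: λ₂ = 13.924π²/3.08² ≈ 14.486 (4× faster decay)
  n=3: λ₃ = 31.329π²/3.08² ≈ 32.595 (9× faster decay)
As t → ∞, higher modes decay exponentially faster. The n=1 mode dominates: u ~ c₁ sin(πx/3.08) e^{-λ₁t}.
Decay rate: λ₁ = 3.481π²/3.08² ≈ 3.622.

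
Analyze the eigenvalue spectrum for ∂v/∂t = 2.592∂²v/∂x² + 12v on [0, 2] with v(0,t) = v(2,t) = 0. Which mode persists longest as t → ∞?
Eigenvalues: λₙ = 2.592n²π²/2² - 12.
First three modes:
  n=1: λ₁ = 2.592π²/2² - 12 ≈ -5.604
  n=2: λ₂ = 10.368π²/2² - 12 ≈ 13.582
  n=3: λ₃ = 23.328π²/2² - 12 ≈ 45.56
Since 2.592π²/2² ≈ 6.396 < 12, λ₁ < 0.
The n=1 mode grows fastest (−λₙ is largest for n=1) → dominates.
Asymptotic: v ~ c₁ sin(πx/2) e^{5.604t} (exponential growth at rate −λ₁ ≈ 5.604).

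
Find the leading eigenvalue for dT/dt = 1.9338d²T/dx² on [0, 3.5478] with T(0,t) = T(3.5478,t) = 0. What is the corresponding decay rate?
Eigenvalues: λₙ = 1.9338n²π²/3.5478².
First three modes:
  n=1: λ₁ = 1.9338π²/3.5478² ≈ 1.516
  n=2: λ₂ = 7.7352π²/3.5478² ≈ 6.065 (4× faster decay)
  n=3: λ₃ = 17.4042π²/3.5478² ≈ 13.647 (9× faster decay)
As t → ∞, higher modes decay exponentially faster. The n=1 mode dominates: T ~ c₁ sin(πx/3.5478) e^{-λ₁t}.
Decay rate: λ₁ = 1.9338π²/3.5478² ≈ 1.516.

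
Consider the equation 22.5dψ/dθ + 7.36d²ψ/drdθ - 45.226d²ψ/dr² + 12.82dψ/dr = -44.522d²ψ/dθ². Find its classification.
Rewriting in standard form: -45.226d²ψ/dr² + 7.36d²ψ/drdθ + 44.522d²ψ/dθ² + 12.82dψ/dr + 22.5dψ/dθ = 0. Hyperbolic. (A = -45.226, B = 7.36, C = 44.522 gives B² - 4AC = 8108.377488.)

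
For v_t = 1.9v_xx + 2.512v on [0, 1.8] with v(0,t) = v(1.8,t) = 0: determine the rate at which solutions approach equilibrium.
Eigenvalues: λₙ = 1.9n²π²/1.8² - 2.512.
First three modes:
  n=1: λ₁ = 1.9π²/1.8² - 2.512 ≈ 3.276
  n=2: λ₂ = 7.6π²/1.8² - 2.512 ≈ 20.639
  n=3: λ₃ = 17.1π²/1.8² - 2.512 ≈ 49.578
Since 1.9π²/1.8² ≈ 5.788 > 2.512, all λₙ > 0.
The n=1 mode decays slowest → dominates as t → ∞.
Asymptotic: v ~ c₁ sin(πx/1.8) e^{-λ₁t} with decay rate λ₁ ≈ 3.276.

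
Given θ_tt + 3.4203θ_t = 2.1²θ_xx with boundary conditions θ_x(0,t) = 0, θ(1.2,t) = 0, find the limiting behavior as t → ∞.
θ → 0. Damping (γ=3.4203) dissipates energy; oscillations decay exponentially.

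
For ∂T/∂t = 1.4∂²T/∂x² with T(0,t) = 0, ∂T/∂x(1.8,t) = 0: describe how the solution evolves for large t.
T → 0. Heat escapes through the Dirichlet boundary.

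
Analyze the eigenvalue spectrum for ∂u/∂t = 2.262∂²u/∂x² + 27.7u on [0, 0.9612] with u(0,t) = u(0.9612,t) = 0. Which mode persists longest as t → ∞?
Eigenvalues: λₙ = 2.262n²π²/0.9612² - 27.7.
First three modes:
  n=1: λ₁ = 2.262π²/0.9612² - 27.7 ≈ -3.536
  n=2: λ₂ = 9.048π²/0.9612² - 27.7 ≈ 68.955
  n=3: λ₃ = 20.358π²/0.9612² - 27.7 ≈ 189.774
Since 2.262π²/0.9612² ≈ 24.164 < 27.7, λ₁ < 0.
The n=1 mode grows fastest (−λₙ is largest for n=1) → dominates.
Asymptotic: u ~ c₁ sin(πx/0.9612) e^{3.536t} (exponential growth at rate −λ₁ ≈ 3.536).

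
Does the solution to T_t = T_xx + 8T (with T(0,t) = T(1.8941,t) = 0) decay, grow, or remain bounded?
T grows unboundedly. Reaction dominates diffusion (r=8 > κπ²/L²≈2.75); solution grows exponentially.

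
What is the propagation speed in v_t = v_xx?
Infinite. The heat equation is parabolic, not hyperbolic, so disturbances propagate instantly.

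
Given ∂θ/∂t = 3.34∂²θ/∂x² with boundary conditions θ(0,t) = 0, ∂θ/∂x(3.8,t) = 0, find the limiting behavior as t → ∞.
θ → 0. Heat escapes through the Dirichlet boundary.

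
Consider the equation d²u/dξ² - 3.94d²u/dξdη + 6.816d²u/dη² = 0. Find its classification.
Elliptic. (A = 1, B = -3.94, C = 6.816 gives B² - 4AC = -11.7404.)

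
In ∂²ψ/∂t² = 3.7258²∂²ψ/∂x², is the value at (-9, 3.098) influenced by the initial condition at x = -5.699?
Yes. The domain of dependence is [-20.5425284, 2.5425284], and -5.699 ∈ [-20.5425284, 2.5425284].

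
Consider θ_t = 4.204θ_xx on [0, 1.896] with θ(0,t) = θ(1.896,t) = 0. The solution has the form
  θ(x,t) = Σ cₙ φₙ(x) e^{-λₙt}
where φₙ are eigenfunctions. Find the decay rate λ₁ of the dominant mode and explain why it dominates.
Eigenvalues: λₙ = 4.204n²π²/1.896².
First three modes:
  n=1: λ₁ = 4.204π²/1.896² ≈ 11.542
  n=2: λ₂ = 16.816π²/1.896² ≈ 46.169 (4× faster decay)
  n=3: λ₃ = 37.836π²/1.896² ≈ 103.879 (9× faster decay)
As t → ∞, higher modes decay exponentially faster. The n=1 mode dominates: θ ~ c₁ sin(πx/1.896) e^{-λ₁t}.
Decay rate: λ₁ = 4.204π²/1.896² ≈ 11.542.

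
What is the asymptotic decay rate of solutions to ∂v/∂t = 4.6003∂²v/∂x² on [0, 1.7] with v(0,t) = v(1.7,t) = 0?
Eigenvalues: λₙ = 4.6003n²π²/1.7².
First three modes:
  n=1: λ₁ = 4.6003π²/1.7² ≈ 15.71
  n=2: λ₂ = 18.4012π²/1.7² ≈ 62.842 (4× faster decay)
  n=3: λ₃ = 41.4027π²/1.7² ≈ 141.394 (9× faster decay)
As t → ∞, higher modes decay exponentially faster. The n=1 mode dominates: v ~ c₁ sin(πx/1.7) e^{-λ₁t}.
Decay rate: λ₁ = 4.6003π²/1.7² ≈ 15.71.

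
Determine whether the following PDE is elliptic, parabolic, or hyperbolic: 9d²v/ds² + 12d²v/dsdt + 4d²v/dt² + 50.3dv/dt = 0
Coefficients: A = 9, B = 12, C = 4. B² - 4AC = 0, which is zero, so the equation is parabolic.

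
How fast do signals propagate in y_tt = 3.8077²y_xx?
Speed = 3.8077. Information travels along characteristics x = x₀ ± 3.8077t.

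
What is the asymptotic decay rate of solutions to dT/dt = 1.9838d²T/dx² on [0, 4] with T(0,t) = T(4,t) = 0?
Eigenvalues: λₙ = 1.9838n²π²/4².
First three modes:
  n=1: λ₁ = 1.9838π²/4² ≈ 1.224
  n=2: λ₂ = 7.9352π²/4² ≈ 4.895 (4× faster decay)
  n=3: λ₃ = 17.8542π²/4² ≈ 11.013 (9× faster decay)
As t → ∞, higher modes decay exponentially faster. The n=1 mode dominates: T ~ c₁ sin(πx/4) e^{-λ₁t}.
Decay rate: λ₁ = 1.9838π²/4² ≈ 1.224.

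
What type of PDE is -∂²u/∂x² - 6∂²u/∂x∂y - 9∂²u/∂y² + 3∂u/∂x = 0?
With A = -1, B = -6, C = -9, the discriminant is 0. This is a parabolic PDE.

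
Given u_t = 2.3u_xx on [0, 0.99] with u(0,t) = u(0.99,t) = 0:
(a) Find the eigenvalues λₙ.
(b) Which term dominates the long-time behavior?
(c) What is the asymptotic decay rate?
Eigenvalues: λₙ = 2.3n²π²/0.99².
First three modes:
  n=1: λ₁ = 2.3π²/0.99² ≈ 23.161
  n=2: λ₂ = 9.2π²/0.99² ≈ 92.644 (4× faster decay)
  n=3: λ₃ = 20.7π²/0.99² ≈ 208.449 (9× faster decay)
As t → ∞, higher modes decay exponentially faster. The n=1 mode dominates: u ~ c₁ sin(πx/0.99) e^{-λ₁t}.
Decay rate: λ₁ = 2.3π²/0.99² ≈ 23.161.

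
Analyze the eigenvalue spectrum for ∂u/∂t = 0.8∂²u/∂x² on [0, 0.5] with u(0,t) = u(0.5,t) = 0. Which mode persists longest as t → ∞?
Eigenvalues: λₙ = 0.8n²π²/0.5².
First three modes:
  n=1: λ₁ = 0.8π²/0.5² ≈ 31.583
  n=2: λ₂ = 3.2π²/0.5² ≈ 126.331 (4× faster decay)
  n=3: λ₃ = 7.2π²/0.5² ≈ 284.245 (9× faster decay)
As t → ∞, higher modes decay exponentially faster. The n=1 mode dominates: u ~ c₁ sin(πx/0.5) e^{-λ₁t}.
Decay rate: λ₁ = 0.8π²/0.5² ≈ 31.583.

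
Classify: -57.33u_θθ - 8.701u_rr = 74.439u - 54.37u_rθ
Rewriting in standard form: -8.701u_rr + 54.37u_rθ - 57.33u_θθ - 74.439u = 0. Hyperbolic (discriminant = 960.78358).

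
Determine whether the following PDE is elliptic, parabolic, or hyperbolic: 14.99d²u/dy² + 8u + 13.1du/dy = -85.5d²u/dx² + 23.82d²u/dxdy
Rewriting in standard form: 85.5d²u/dx² - 23.82d²u/dxdy + 14.99d²u/dy² + 13.1du/dy + 8u = 0. Coefficients: A = 85.5, B = -23.82, C = 14.99. B² - 4AC = -4559.1876, which is negative, so the equation is elliptic.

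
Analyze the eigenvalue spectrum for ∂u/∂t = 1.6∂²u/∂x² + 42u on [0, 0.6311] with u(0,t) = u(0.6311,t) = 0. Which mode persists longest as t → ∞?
Eigenvalues: λₙ = 1.6n²π²/0.6311² - 42.
First three modes:
  n=1: λ₁ = 1.6π²/0.6311² - 42 ≈ -2.352
  n=2: λ₂ = 6.4π²/0.6311² - 42 ≈ 116.593
  n=3: λ₃ = 14.4π²/0.6311² - 42 ≈ 314.834
Since 1.6π²/0.6311² ≈ 39.648 < 42, λ₁ < 0.
The n=1 mode grows fastest (−λₙ is largest for n=1) → dominates.
Asymptotic: u ~ c₁ sin(πx/0.6311) e^{2.352t} (exponential growth at rate −λ₁ ≈ 2.352).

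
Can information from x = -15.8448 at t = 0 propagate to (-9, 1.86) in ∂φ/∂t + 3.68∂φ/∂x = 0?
Yes. The characteristic through (-9, 1.86) passes through x = -15.8448.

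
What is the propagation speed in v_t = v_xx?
Infinite. The heat equation is parabolic, not hyperbolic, so disturbances propagate instantly.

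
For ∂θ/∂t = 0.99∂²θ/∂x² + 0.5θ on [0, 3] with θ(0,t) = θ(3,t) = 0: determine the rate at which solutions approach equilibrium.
Eigenvalues: λₙ = 0.99n²π²/3² - 0.5.
First three modes:
  n=1: λ₁ = 0.99π²/3² - 0.5 ≈ 0.586
  n=2: λ₂ = 3.96π²/3² - 0.5 ≈ 3.843
  n=3: λ₃ = 8.91π²/3² - 0.5 ≈ 9.271
Since 0.99π²/3² ≈ 1.086 > 0.5, all λₙ > 0.
The n=1 mode decays slowest → dominates as t → ∞.
Asymptotic: θ ~ c₁ sin(πx/3) e^{-λ₁t} with decay rate λ₁ ≈ 0.586.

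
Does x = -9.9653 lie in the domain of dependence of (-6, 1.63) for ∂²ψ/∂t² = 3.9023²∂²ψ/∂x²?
Yes. The domain of dependence is [-12.360749, 0.360749], and -9.9653 ∈ [-12.360749, 0.360749].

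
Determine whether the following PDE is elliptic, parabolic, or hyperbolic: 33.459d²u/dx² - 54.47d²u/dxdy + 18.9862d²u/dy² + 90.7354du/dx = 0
Coefficients: A = 33.459, B = -54.47, C = 18.9862. B² - 4AC = 425.9438368, which is positive, so the equation is hyperbolic.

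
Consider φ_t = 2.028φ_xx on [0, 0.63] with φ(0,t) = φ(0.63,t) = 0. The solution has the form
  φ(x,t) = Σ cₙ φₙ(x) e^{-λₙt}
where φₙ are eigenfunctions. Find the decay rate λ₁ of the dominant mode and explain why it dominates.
Eigenvalues: λₙ = 2.028n²π²/0.63².
First three modes:
  n=1: λ₁ = 2.028π²/0.63² ≈ 50.43
  n=2: λ₂ = 8.112π²/0.63² ≈ 201.719 (4× faster decay)
  n=3: λ₃ = 18.252π²/0.63² ≈ 453.868 (9× faster decay)
As t → ∞, higher modes decay exponentially faster. The n=1 mode dominates: φ ~ c₁ sin(πx/0.63) e^{-λ₁t}.
Decay rate: λ₁ = 2.028π²/0.63² ≈ 50.43.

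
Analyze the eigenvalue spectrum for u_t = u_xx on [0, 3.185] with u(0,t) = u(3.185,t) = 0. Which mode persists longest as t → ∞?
Eigenvalues: λₙ = n²π²/3.185².
First three modes:
  n=1: λ₁ = π²/3.185² ≈ 0.973
  n=2: λ₂ = 4π²/3.185² ≈ 3.892 (4× faster decay)
  n=3: λ₃ = 9π²/3.185² ≈ 8.756 (9× faster decay)
As t → ∞, higher modes decay exponentially faster. The n=1 mode dominates: u ~ c₁ sin(πx/3.185) e^{-λ₁t}.
Decay rate: λ₁ = π²/3.185² ≈ 0.973.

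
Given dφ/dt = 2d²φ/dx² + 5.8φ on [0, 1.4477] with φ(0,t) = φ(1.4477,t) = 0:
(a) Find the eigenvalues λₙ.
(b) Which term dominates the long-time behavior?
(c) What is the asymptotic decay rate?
Eigenvalues: λₙ = 2n²π²/1.4477² - 5.8.
First three modes:
  n=1: λ₁ = 2π²/1.4477² - 5.8 ≈ 3.618
  n=2: λ₂ = 8π²/1.4477² - 5.8 ≈ 31.873
  n=3: λ₃ = 18π²/1.4477² - 5.8 ≈ 78.965
Since 2π²/1.4477² ≈ 9.418 > 5.8, all λₙ > 0.
The n=1 mode decays slowest → dominates as t → ∞.
Asymptotic: φ ~ c₁ sin(πx/1.4477) e^{-λ₁t} with decay rate λ₁ ≈ 3.618.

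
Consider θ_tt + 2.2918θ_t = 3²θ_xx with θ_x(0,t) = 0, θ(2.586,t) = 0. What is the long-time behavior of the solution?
As t → ∞, θ → 0. Damping (γ=2.2918) dissipates energy; oscillations decay exponentially.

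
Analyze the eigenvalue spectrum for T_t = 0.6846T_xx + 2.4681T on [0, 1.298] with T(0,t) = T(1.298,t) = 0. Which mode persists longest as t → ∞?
Eigenvalues: λₙ = 0.6846n²π²/1.298² - 2.4681.
First three modes:
  n=1: λ₁ = 0.6846π²/1.298² - 2.4681 ≈ 1.542
  n=2: λ₂ = 2.7384π²/1.298² - 2.4681 ≈ 13.573
  n=3: λ₃ = 6.1614π²/1.298² - 2.4681 ≈ 33.625
Since 0.6846π²/1.298² ≈ 4.01 > 2.4681, all λₙ > 0.
The n=1 mode decays slowest → dominates as t → ∞.
Asymptotic: T ~ c₁ sin(πx/1.298) e^{-λ₁t} with decay rate λ₁ ≈ 1.542.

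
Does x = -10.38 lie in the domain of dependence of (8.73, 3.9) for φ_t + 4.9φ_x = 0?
Yes. The characteristic through (8.73, 3.9) passes through x = -10.38.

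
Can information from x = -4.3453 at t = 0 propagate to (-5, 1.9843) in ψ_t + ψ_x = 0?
No. Only data at x = -6.9843 affects (-5, 1.9843). Advection has one-way propagation along characteristics.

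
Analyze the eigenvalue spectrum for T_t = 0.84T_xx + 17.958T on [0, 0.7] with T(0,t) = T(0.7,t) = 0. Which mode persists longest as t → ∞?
Eigenvalues: λₙ = 0.84n²π²/0.7² - 17.958.
First three modes:
  n=1: λ₁ = 0.84π²/0.7² - 17.958 ≈ -1.039
  n=2: λ₂ = 3.36π²/0.7² - 17.958 ≈ 49.719
  n=3: λ₃ = 7.56π²/0.7² - 17.958 ≈ 134.316
Since 0.84π²/0.7² ≈ 16.919 < 17.958, λ₁ < 0.
The n=1 mode grows fastest (−λₙ is largest for n=1) → dominates.
Asymptotic: T ~ c₁ sin(πx/0.7) e^{1.039t} (exponential growth at rate −λ₁ ≈ 1.039).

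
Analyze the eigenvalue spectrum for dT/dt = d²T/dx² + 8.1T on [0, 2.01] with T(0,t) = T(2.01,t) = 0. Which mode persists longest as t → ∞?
Eigenvalues: λₙ = n²π²/2.01² - 8.1.
First three modes:
  n=1: λ₁ = π²/2.01² - 8.1 ≈ -5.657
  n=2: λ₂ = 4π²/2.01² - 8.1 ≈ 1.672
  n=3: λ₃ = 9π²/2.01² - 8.1 ≈ 13.886
Since π²/2.01² ≈ 2.443 < 8.1, λ₁ < 0.
The n=1 mode grows fastest (−λₙ is largest for n=1) → dominates.
Asymptotic: T ~ c₁ sin(πx/2.01) e^{5.657t} (exponential growth at rate −λ₁ ≈ 5.657).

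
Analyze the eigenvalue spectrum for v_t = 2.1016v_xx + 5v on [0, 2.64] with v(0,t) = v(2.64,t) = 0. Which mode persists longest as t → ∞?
Eigenvalues: λₙ = 2.1016n²π²/2.64² - 5.
First three modes:
  n=1: λ₁ = 2.1016π²/2.64² - 5 ≈ -2.024
  n=2: λ₂ = 8.4064π²/2.64² - 5 ≈ 6.904
  n=3: λ₃ = 18.9144π²/2.64² - 5 ≈ 21.785
Since 2.1016π²/2.64² ≈ 2.976 < 5, λ₁ < 0.
The n=1 mode grows fastest (−λₙ is largest for n=1) → dominates.
Asymptotic: v ~ c₁ sin(πx/2.64) e^{2.024t} (exponential growth at rate −λ₁ ≈ 2.024).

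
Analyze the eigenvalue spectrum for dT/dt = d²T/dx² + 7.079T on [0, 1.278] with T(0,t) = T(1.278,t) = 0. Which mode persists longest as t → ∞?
Eigenvalues: λₙ = n²π²/1.278² - 7.079.
First three modes:
  n=1: λ₁ = π²/1.278² - 7.079 ≈ -1.036
  n=2: λ₂ = 4π²/1.278² - 7.079 ≈ 17.092
  n=3: λ₃ = 9π²/1.278² - 7.079 ≈ 47.306
Since π²/1.278² ≈ 6.043 < 7.079, λ₁ < 0.
The n=1 mode grows fastest (−λₙ is largest for n=1) → dominates.
Asymptotic: T ~ c₁ sin(πx/1.278) e^{1.036t} (exponential growth at rate −λ₁ ≈ 1.036).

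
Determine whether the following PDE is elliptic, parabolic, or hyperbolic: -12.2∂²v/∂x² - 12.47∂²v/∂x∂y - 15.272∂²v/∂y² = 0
Coefficients: A = -12.2, B = -12.47, C = -15.272. B² - 4AC = -589.7727, which is negative, so the equation is elliptic.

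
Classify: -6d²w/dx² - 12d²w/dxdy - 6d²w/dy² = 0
Parabolic (discriminant = 0).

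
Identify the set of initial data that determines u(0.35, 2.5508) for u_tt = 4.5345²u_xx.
Domain of dependence: [-11.2166026, 11.9166026]. Signals travel at speed 4.5345, so data within |x - 0.35| ≤ 4.5345·2.5508 = 11.5666026 can reach the point.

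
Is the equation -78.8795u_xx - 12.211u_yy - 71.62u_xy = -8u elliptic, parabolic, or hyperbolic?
Rewriting in standard form: -78.8795u_xx - 71.62u_xy - 12.211u_yy + 8u = 0. Computing B² - 4AC with A = -78.8795, B = -71.62, C = -12.211: discriminant = 1276.634102 (positive). Answer: hyperbolic.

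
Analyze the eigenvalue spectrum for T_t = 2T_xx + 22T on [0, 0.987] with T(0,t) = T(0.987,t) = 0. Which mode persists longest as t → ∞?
Eigenvalues: λₙ = 2n²π²/0.987² - 22.
First three modes:
  n=1: λ₁ = 2π²/0.987² - 22 ≈ -1.737
  n=2: λ₂ = 8π²/0.987² - 22 ≈ 59.05
  n=3: λ₃ = 18π²/0.987² - 22 ≈ 160.364
Since 2π²/0.987² ≈ 20.263 < 22, λ₁ < 0.
The n=1 mode grows fastest (−λₙ is largest for n=1) → dominates.
Asymptotic: T ~ c₁ sin(πx/0.987) e^{1.737t} (exponential growth at rate −λ₁ ≈ 1.737).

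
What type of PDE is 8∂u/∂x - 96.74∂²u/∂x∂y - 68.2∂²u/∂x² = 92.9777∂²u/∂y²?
Rewriting in standard form: -68.2∂²u/∂x² - 96.74∂²u/∂x∂y - 92.9777∂²u/∂y² + 8∂u/∂x = 0. With A = -68.2, B = -96.74, C = -92.9777, the discriminant is -16005.68896. This is an elliptic PDE.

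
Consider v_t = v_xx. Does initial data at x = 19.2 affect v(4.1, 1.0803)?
Yes, for any finite x. The heat equation has infinite propagation speed, so all initial data affects all points at any t > 0.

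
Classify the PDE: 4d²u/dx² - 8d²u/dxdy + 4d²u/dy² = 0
A = 4, B = -8, C = 4. Discriminant B² - 4AC = 0. Since 0 = 0, parabolic.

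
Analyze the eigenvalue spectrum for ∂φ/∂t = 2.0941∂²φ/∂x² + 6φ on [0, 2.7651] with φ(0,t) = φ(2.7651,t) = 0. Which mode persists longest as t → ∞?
Eigenvalues: λₙ = 2.0941n²π²/2.7651² - 6.
First three modes:
  n=1: λ₁ = 2.0941π²/2.7651² - 6 ≈ -3.297
  n=2: λ₂ = 8.3764π²/2.7651² - 6 ≈ 4.813
  n=3: λ₃ = 18.8469π²/2.7651² - 6 ≈ 18.329
Since 2.0941π²/2.7651² ≈ 2.703 < 6, λ₁ < 0.
The n=1 mode grows fastest (−λₙ is largest for n=1) → dominates.
Asymptotic: φ ~ c₁ sin(πx/2.7651) e^{3.297t} (exponential growth at rate −λ₁ ≈ 3.297).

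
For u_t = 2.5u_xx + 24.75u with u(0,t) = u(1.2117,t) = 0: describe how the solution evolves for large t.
u grows unboundedly. Reaction dominates diffusion (r=24.75 > κπ²/L²≈16.81); solution grows exponentially.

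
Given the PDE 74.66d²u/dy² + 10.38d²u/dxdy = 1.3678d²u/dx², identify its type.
Rewriting in standard form: -1.3678d²u/dx² + 10.38d²u/dxdy + 74.66d²u/dy² = 0. The second-order coefficients are A = -1.3678, B = 10.38, C = 74.66. Since B² - 4AC = 516.224192 > 0, this is a hyperbolic PDE.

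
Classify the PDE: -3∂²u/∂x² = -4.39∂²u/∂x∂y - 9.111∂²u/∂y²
Rewriting in standard form: -3∂²u/∂x² + 4.39∂²u/∂x∂y + 9.111∂²u/∂y² = 0. A = -3, B = 4.39, C = 9.111. Discriminant B² - 4AC = 128.6041. Since 128.6041 > 0, hyperbolic.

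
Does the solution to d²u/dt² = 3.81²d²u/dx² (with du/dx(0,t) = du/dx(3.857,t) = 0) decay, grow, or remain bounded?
u oscillates about a mean that drifts linearly in t (generically unbounded; no decay). There is no damping, so the nonconstant modes persist as standing waves (energy conserved, no decay). But with Neumann conditions at both ends the constant mode has eigenvalue 0: the spatial mean M(t) of u satisfies M'' = 0, so M(t) = M(0) + M'(0)·t. Unless the initial velocity has zero mean (∫u_t(x,0)dx = 0), the solution grows linearly in t (unbounded, though not exponentially); if it does have zero mean, the solution stays bounded and simply oscillates.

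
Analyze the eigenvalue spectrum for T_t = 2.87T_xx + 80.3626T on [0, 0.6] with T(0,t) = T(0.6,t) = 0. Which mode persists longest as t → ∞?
Eigenvalues: λₙ = 2.87n²π²/0.6² - 80.3626.
First three modes:
  n=1: λ₁ = 2.87π²/0.6² - 80.3626 ≈ -1.68
  n=2: λ₂ = 11.48π²/0.6² - 80.3626 ≈ 234.368
  n=3: λ₃ = 25.83π²/0.6² - 80.3626 ≈ 627.782
Since 2.87π²/0.6² ≈ 78.683 < 80.3626, λ₁ < 0.
The n=1 mode grows fastest (−λₙ is largest for n=1) → dominates.
Asymptotic: T ~ c₁ sin(πx/0.6) e^{1.68t} (exponential growth at rate −λ₁ ≈ 1.68).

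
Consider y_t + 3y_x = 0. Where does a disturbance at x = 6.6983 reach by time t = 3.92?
At x = 18.4583. The characteristic carries data from (6.6983, 0) to (18.4583, 3.92).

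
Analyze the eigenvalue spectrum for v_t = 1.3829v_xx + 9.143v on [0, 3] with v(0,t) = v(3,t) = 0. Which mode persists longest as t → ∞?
Eigenvalues: λₙ = 1.3829n²π²/3² - 9.143.
First three modes:
  n=1: λ₁ = 1.3829π²/3² - 9.143 ≈ -7.626
  n=2: λ₂ = 5.5316π²/3² - 9.143 ≈ -3.077
  n=3: λ₃ = 12.4461π²/3² - 9.143 ≈ 4.506
Since 1.3829π²/3² ≈ 1.517 < 9.143, λ₁ < 0.
The n=1 mode grows fastest (−λₙ is largest for n=1) → dominates.
Asymptotic: v ~ c₁ sin(πx/3) e^{7.626t} (exponential growth at rate −λ₁ ≈ 7.626).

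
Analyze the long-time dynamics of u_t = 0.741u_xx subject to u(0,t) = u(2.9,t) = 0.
Long-time behavior: u → 0. Heat diffuses out through both boundaries.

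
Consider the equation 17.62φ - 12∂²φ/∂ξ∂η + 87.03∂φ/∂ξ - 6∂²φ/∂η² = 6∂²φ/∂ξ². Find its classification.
Rewriting in standard form: -6∂²φ/∂ξ² - 12∂²φ/∂ξ∂η - 6∂²φ/∂η² + 87.03∂φ/∂ξ + 17.62φ = 0. Parabolic. (A = -6, B = -12, C = -6 gives B² - 4AC = 0.)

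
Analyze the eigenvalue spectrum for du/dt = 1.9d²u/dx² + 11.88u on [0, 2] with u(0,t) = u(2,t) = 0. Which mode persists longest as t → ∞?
Eigenvalues: λₙ = 1.9n²π²/2² - 11.88.
First three modes:
  n=1: λ₁ = 1.9π²/2² - 11.88 ≈ -7.192
  n=2: λ₂ = 7.6π²/2² - 11.88 ≈ 6.872
  n=3: λ₃ = 17.1π²/2² - 11.88 ≈ 30.313
Since 1.9π²/2² ≈ 4.688 < 11.88, λ₁ < 0.
The n=1 mode grows fastest (−λₙ is largest for n=1) → dominates.
Asymptotic: u ~ c₁ sin(πx/2) e^{7.192t} (exponential growth at rate −λ₁ ≈ 7.192).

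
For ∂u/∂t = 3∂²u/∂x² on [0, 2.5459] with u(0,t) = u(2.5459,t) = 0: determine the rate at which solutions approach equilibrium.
Eigenvalues: λₙ = 3n²π²/2.5459².
First three modes:
  n=1: λ₁ = 3π²/2.5459² ≈ 4.568
  n=2: λ₂ = 12π²/2.5459² ≈ 18.273 (4× faster decay)
  n=3: λ₃ = 27π²/2.5459² ≈ 41.113 (9× faster decay)
As t → ∞, higher modes decay exponentially faster. The n=1 mode dominates: u ~ c₁ sin(πx/2.5459) e^{-λ₁t}.
Decay rate: λ₁ = 3π²/2.5459² ≈ 4.568.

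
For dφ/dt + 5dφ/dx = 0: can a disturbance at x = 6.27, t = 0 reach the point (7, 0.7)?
No. Only data at x = 3.5 affects (7, 0.7). Advection has one-way propagation along characteristics.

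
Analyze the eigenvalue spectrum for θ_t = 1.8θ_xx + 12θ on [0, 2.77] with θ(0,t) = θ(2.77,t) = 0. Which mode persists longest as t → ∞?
Eigenvalues: λₙ = 1.8n²π²/2.77² - 12.
First three modes:
  n=1: λ₁ = 1.8π²/2.77² - 12 ≈ -9.685
  n=2: λ₂ = 7.2π²/2.77² - 12 ≈ -2.739
  n=3: λ₃ = 16.2π²/2.77² - 12 ≈ 8.838
Since 1.8π²/2.77² ≈ 2.315 < 12, λ₁ < 0.
The n=1 mode grows fastest (−λₙ is largest for n=1) → dominates.
Asymptotic: θ ~ c₁ sin(πx/2.77) e^{9.685t} (exponential growth at rate −λ₁ ≈ 9.685).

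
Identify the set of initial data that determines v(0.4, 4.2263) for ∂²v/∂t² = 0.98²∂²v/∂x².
Domain of dependence: [-3.741774, 4.541774]. Signals travel at speed 0.98, so data within |x - 0.4| ≤ 0.98·4.2263 = 4.141774 can reach the point.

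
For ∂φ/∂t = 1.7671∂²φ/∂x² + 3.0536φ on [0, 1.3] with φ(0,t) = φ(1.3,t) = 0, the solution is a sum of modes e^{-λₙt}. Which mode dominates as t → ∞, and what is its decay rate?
Eigenvalues: λₙ = 1.7671n²π²/1.3² - 3.0536.
First three modes:
  n=1: λ₁ = 1.7671π²/1.3² - 3.0536 ≈ 7.266
  n=2: λ₂ = 7.0684π²/1.3² - 3.0536 ≈ 38.226
  n=3: λ₃ = 15.9039π²/1.3² - 3.0536 ≈ 89.825
Since 1.7671π²/1.3² ≈ 10.32 > 3.0536, all λₙ > 0.
The n=1 mode decays slowest → dominates as t → ∞.
Asymptotic: φ ~ c₁ sin(πx/1.3) e^{-λ₁t} with decay rate λ₁ ≈ 7.266.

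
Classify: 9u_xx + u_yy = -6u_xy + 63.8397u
Rewriting in standard form: 9u_xx + 6u_xy + u_yy - 63.8397u = 0. Parabolic (discriminant = 0).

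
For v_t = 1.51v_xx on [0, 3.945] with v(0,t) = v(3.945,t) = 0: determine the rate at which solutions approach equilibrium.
Eigenvalues: λₙ = 1.51n²π²/3.945².
First three modes:
  n=1: λ₁ = 1.51π²/3.945² ≈ 0.958
  n=2: λ₂ = 6.04π²/3.945² ≈ 3.83 (4× faster decay)
  n=3: λ₃ = 13.59π²/3.945² ≈ 8.618 (9× faster decay)
As t → ∞, higher modes decay exponentially faster. The n=1 mode dominates: v ~ c₁ sin(πx/3.945) e^{-λ₁t}.
Decay rate: λ₁ = 1.51π²/3.945² ≈ 0.958.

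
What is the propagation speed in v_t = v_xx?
Infinite. The heat equation is parabolic, not hyperbolic, so disturbances propagate instantly.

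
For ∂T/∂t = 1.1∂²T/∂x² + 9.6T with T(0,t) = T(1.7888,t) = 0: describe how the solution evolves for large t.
T grows unboundedly. Reaction dominates diffusion (r=9.6 > κπ²/L²≈3.39); solution grows exponentially.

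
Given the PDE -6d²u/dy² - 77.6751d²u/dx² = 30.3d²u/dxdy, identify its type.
Rewriting in standard form: -77.6751d²u/dx² - 30.3d²u/dxdy - 6d²u/dy² = 0. The second-order coefficients are A = -77.6751, B = -30.3, C = -6. Since B² - 4AC = -946.1124 < 0, this is an elliptic PDE.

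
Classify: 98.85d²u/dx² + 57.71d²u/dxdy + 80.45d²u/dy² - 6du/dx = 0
Elliptic (discriminant = -28479.4859).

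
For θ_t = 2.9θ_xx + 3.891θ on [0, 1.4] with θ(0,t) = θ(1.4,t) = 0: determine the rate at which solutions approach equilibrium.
Eigenvalues: λₙ = 2.9n²π²/1.4² - 3.891.
First three modes:
  n=1: λ₁ = 2.9π²/1.4² - 3.891 ≈ 10.712
  n=2: λ₂ = 11.6π²/1.4² - 3.891 ≈ 54.521
  n=3: λ₃ = 26.1π²/1.4² - 3.891 ≈ 127.536
Since 2.9π²/1.4² ≈ 14.603 > 3.891, all λₙ > 0.
The n=1 mode decays slowest → dominates as t → ∞.
Asymptotic: θ ~ c₁ sin(πx/1.4) e^{-λ₁t} with decay rate λ₁ ≈ 10.712.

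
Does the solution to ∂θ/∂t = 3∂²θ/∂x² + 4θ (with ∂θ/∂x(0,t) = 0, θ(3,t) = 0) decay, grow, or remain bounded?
θ grows unboundedly. Reaction dominates diffusion (r=4 > κπ²/(4L²)≈0.82); solution grows exponentially.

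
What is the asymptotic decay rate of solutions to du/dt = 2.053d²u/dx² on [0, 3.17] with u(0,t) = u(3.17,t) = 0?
Eigenvalues: λₙ = 2.053n²π²/3.17².
First three modes:
  n=1: λ₁ = 2.053π²/3.17² ≈ 2.016
  n=2: λ₂ = 8.212π²/3.17² ≈ 8.065 (4× faster decay)
  n=3: λ₃ = 18.477π²/3.17² ≈ 18.147 (9× faster decay)
As t → ∞, higher modes decay exponentially faster. The n=1 mode dominates: u ~ c₁ sin(πx/3.17) e^{-λ₁t}.
Decay rate: λ₁ = 2.053π²/3.17² ≈ 2.016.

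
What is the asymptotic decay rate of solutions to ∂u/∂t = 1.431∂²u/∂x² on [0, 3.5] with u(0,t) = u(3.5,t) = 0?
Eigenvalues: λₙ = 1.431n²π²/3.5².
First three modes:
  n=1: λ₁ = 1.431π²/3.5² ≈ 1.153
  n=2: λ₂ = 5.724π²/3.5² ≈ 4.612 (4× faster decay)
  n=3: λ₃ = 12.879π²/3.5² ≈ 10.376 (9× faster decay)
As t → ∞, higher modes decay exponentially faster. The n=1 mode dominates: u ~ c₁ sin(πx/3.5) e^{-λ₁t}.
Decay rate: λ₁ = 1.431π²/3.5² ≈ 1.153.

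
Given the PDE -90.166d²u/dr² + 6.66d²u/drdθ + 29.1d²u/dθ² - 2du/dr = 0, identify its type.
The second-order coefficients are A = -90.166, B = 6.66, C = 29.1. Since B² - 4AC = 10539.678 > 0, this is a hyperbolic PDE.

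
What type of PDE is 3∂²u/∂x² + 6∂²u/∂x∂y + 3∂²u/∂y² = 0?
With A = 3, B = 6, C = 3, the discriminant is 0. This is a parabolic PDE.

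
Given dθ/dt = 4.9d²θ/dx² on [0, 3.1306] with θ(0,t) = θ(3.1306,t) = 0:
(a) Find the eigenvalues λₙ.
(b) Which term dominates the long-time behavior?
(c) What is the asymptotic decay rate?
Eigenvalues: λₙ = 4.9n²π²/3.1306².
First three modes:
  n=1: λ₁ = 4.9π²/3.1306² ≈ 4.934
  n=2: λ₂ = 19.6π²/3.1306² ≈ 19.738 (4× faster decay)
  n=3: λ₃ = 44.1π²/3.1306² ≈ 44.41 (9× faster decay)
As t → ∞, higher modes decay exponentially faster. The n=1 mode dominates: θ ~ c₁ sin(πx/3.1306) e^{-λ₁t}.
Decay rate: λ₁ = 4.9π²/3.1306² ≈ 4.934.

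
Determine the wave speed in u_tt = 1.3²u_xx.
Speed = 1.3. Information travels along characteristics x = x₀ ± 1.3t.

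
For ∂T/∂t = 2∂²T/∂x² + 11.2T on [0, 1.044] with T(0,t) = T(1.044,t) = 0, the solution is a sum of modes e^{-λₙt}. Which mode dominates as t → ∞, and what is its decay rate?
Eigenvalues: λₙ = 2n²π²/1.044² - 11.2.
First three modes:
  n=1: λ₁ = 2π²/1.044² - 11.2 ≈ 6.91
  n=2: λ₂ = 8π²/1.044² - 11.2 ≈ 61.242
  n=3: λ₃ = 18π²/1.044² - 11.2 ≈ 151.794
Since 2π²/1.044² ≈ 18.11 > 11.2, all λₙ > 0.
The n=1 mode decays slowest → dominates as t → ∞.
Asymptotic: T ~ c₁ sin(πx/1.044) e^{-λ₁t} with decay rate λ₁ ≈ 6.91.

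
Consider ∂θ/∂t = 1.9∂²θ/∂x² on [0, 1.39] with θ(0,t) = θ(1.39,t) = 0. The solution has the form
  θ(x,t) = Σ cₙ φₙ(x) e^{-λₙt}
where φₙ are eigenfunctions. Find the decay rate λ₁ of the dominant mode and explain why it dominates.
Eigenvalues: λₙ = 1.9n²π²/1.39².
First three modes:
  n=1: λ₁ = 1.9π²/1.39² ≈ 9.706
  n=2: λ₂ = 7.6π²/1.39² ≈ 38.823 (4× faster decay)
  n=3: λ₃ = 17.1π²/1.39² ≈ 87.351 (9× faster decay)
As t → ∞, higher modes decay exponentially faster. The n=1 mode dominates: θ ~ c₁ sin(πx/1.39) e^{-λ₁t}.
Decay rate: λ₁ = 1.9π²/1.39² ≈ 9.706.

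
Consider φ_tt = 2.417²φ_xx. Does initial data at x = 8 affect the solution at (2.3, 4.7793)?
Yes. The domain of dependence is [-9.2515681, 13.8515681], and 8 ∈ [-9.2515681, 13.8515681].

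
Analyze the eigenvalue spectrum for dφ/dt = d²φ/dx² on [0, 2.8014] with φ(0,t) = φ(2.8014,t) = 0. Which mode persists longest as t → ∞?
Eigenvalues: λₙ = n²π²/2.8014².
First three modes:
  n=1: λ₁ = π²/2.8014² ≈ 1.258
  n=2: λ₂ = 4π²/2.8014² ≈ 5.03 (4× faster decay)
  n=3: λ₃ = 9π²/2.8014² ≈ 11.319 (9× faster decay)
As t → ∞, higher modes decay exponentially faster. The n=1 mode dominates: φ ~ c₁ sin(πx/2.8014) e^{-λ₁t}.
Decay rate: λ₁ = π²/2.8014² ≈ 1.258.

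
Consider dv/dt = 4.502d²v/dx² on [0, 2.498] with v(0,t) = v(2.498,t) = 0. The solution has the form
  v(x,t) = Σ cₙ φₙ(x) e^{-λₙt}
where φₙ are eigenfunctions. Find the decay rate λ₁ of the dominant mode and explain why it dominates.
Eigenvalues: λₙ = 4.502n²π²/2.498².
First three modes:
  n=1: λ₁ = 4.502π²/2.498² ≈ 7.121
  n=2: λ₂ = 18.008π²/2.498² ≈ 28.483 (4× faster decay)
  n=3: λ₃ = 40.518π²/2.498² ≈ 64.086 (9× faster decay)
As t → ∞, higher modes decay exponentially faster. The n=1 mode dominates: v ~ c₁ sin(πx/2.498) e^{-λ₁t}.
Decay rate: λ₁ = 4.502π²/2.498² ≈ 7.121.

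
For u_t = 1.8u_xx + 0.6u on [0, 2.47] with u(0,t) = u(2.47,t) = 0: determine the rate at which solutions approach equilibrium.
Eigenvalues: λₙ = 1.8n²π²/2.47² - 0.6.
First three modes:
  n=1: λ₁ = 1.8π²/2.47² - 0.6 ≈ 2.312
  n=2: λ₂ = 7.2π²/2.47² - 0.6 ≈ 11.048
  n=3: λ₃ = 16.2π²/2.47² - 0.6 ≈ 25.607
Since 1.8π²/2.47² ≈ 2.912 > 0.6, all λₙ > 0.
The n=1 mode decays slowest → dominates as t → ∞.
Asymptotic: u ~ c₁ sin(πx/2.47) e^{-λ₁t} with decay rate λ₁ ≈ 2.312.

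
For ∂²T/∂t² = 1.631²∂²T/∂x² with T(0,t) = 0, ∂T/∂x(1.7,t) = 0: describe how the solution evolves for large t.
T oscillates (no decay). Energy is conserved; the solution oscillates indefinitely as standing waves.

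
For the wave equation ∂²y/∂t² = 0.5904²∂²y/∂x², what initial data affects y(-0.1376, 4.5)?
Domain of dependence: [-2.7944, 2.5192]. Signals travel at speed 0.5904, so data within |x - -0.1376| ≤ 0.5904·4.5 = 2.6568 can reach the point.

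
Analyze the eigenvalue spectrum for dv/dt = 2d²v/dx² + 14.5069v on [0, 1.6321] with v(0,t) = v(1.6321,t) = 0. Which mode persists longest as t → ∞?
Eigenvalues: λₙ = 2n²π²/1.6321² - 14.5069.
First three modes:
  n=1: λ₁ = 2π²/1.6321² - 14.5069 ≈ -7.097
  n=2: λ₂ = 8π²/1.6321² - 14.5069 ≈ 15.134
  n=3: λ₃ = 18π²/1.6321² - 14.5069 ≈ 52.186
Since 2π²/1.6321² ≈ 7.41 < 14.5069, λ₁ < 0.
The n=1 mode grows fastest (−λₙ is largest for n=1) → dominates.
Asymptotic: v ~ c₁ sin(πx/1.6321) e^{7.097t} (exponential growth at rate −λ₁ ≈ 7.097).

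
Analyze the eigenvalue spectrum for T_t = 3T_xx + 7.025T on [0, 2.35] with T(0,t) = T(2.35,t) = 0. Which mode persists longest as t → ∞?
Eigenvalues: λₙ = 3n²π²/2.35² - 7.025.
First three modes:
  n=1: λ₁ = 3π²/2.35² - 7.025 ≈ -1.664
  n=2: λ₂ = 12π²/2.35² - 7.025 ≈ 14.421
  n=3: λ₃ = 27π²/2.35² - 7.025 ≈ 41.228
Since 3π²/2.35² ≈ 5.361 < 7.025, λ₁ < 0.
The n=1 mode grows fastest (−λₙ is largest for n=1) → dominates.
Asymptotic: T ~ c₁ sin(πx/2.35) e^{1.664t} (exponential growth at rate −λ₁ ≈ 1.664).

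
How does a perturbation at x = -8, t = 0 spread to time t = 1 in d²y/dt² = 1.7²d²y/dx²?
Domain of influence: [-9.7, -6.3]. Data at x = -8 spreads outward at speed 1.7.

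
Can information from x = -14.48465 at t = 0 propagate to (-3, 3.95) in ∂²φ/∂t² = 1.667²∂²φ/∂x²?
No. The domain of dependence is [-9.58465, 3.58465], and -14.48465 is outside this interval.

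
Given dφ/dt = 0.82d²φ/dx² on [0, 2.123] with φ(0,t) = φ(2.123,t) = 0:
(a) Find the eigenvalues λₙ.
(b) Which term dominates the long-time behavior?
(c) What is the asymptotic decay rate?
Eigenvalues: λₙ = 0.82n²π²/2.123².
First three modes:
  n=1: λ₁ = 0.82π²/2.123² ≈ 1.796
  n=2: λ₂ = 3.28π²/2.123² ≈ 7.182 (4× faster decay)
  n=3: λ₃ = 7.38π²/2.123² ≈ 16.161 (9× faster decay)
As t → ∞, higher modes decay exponentially faster. The n=1 mode dominates: φ ~ c₁ sin(πx/2.123) e^{-λ₁t}.
Decay rate: λ₁ = 0.82π²/2.123² ≈ 1.796.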